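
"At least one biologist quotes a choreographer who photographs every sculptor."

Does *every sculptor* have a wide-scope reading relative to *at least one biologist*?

No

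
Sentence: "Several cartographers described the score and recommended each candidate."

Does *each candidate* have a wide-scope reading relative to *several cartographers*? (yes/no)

*each candidate* is embedded in one conjunct of the coordinate structure (*recommended each candidate*).
QR out of a conjunct would have to apply non-ATB, which the CSC forbids.
*each candidate* > *several cartographers* would require crossing that boundary, which is illicit.

No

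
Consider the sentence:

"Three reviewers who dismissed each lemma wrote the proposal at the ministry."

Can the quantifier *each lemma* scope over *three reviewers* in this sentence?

No

*each lemma* occurs within the relative clause *who dismissed each lemma*.
The relative clause forms an island for QR, so the quantifier is confined to the head noun's restrictor.
So *each lemma* cannot raise to a position above *three reviewers*.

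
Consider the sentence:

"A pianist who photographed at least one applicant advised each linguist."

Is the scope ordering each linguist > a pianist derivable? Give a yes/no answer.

Yes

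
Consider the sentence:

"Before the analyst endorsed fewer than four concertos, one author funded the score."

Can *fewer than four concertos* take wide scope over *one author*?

No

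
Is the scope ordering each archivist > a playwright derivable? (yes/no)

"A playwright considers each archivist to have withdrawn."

Yes

*each archivist* is an ECM subject; ECM complements are not islands, and the embedded quantifier may take matrix scope.
Nothing blocks QR of the lower DP to a position above the higher one, so inverse scope is available.
The sentence is scopally ambiguous between *a playwright* > *each archivist* and *each archivist* > *a playwright*.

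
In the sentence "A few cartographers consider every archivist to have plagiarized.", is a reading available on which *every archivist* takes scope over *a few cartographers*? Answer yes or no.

Yes

ECM infinitives lack a CP barrier, so *every archivist* can QR over the matrix subject *a few cartographers*.
Clause-internal QR can adjoin the lower DP above the subject, yielding the inverse reading.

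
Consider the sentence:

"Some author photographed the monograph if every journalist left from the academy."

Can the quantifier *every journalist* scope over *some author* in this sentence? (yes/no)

The DP *every journalist* is contained in the adjunct clause *if every journalist left from the academy*.
Since the clause is an adjunct (not a complement), the Adjunct Condition blocks QR across its edge.
So *every journalist* cannot raise to a position above *some author*.

No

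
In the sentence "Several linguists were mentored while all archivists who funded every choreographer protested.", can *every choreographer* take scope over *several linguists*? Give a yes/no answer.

*every choreographer* sits inside the relative clause *who funded every choreographer*, which is itself inside the adjunct *while all archivists who funded every choreographer protested*.
Even if one barrier were somehow void, the other would still block QR.
*every choreographer* > *several linguists* would require crossing that boundary, which is illicit.

No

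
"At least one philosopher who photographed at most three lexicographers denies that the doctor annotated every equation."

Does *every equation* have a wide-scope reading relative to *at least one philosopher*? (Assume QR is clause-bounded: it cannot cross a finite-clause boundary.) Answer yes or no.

No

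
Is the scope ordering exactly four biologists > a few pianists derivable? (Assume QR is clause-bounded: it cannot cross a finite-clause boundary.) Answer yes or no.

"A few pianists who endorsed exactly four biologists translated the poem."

No

*exactly four biologists* is embedded in the relative clause *who endorsed exactly four biologists*.
A relative clause is a scope island — quantifier raising cannot cross its boundary.
So *exactly four biologists* cannot raise high enough to outscope *a few pianists*; only the surface ordering *a few pianists* > *exactly four biologists* is available.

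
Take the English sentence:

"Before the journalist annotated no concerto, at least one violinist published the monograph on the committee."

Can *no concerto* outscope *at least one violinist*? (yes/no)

The DP *no concerto* is contained in the adjunct clause *before the journalist annotated no concerto*.
Adjunct clauses are scope islands: a quantifier inside an adjunct cannot raise into the matrix clause.
So the wide-scope reading for *no concerto* is blocked.

No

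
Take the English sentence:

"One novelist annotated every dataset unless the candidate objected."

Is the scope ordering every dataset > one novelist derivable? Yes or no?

Although there is an adjunct clause, *every dataset* is in the main clause, not inside the adjunct.
With no island boundary between them, the object can take inverse scope over the subject via ordinary QR within the clause.

Yes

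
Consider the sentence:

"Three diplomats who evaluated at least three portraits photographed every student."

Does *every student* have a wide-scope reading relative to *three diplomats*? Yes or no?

Yes

Although the sentence contains a relative clause (*who evaluated at least three portraits*), *every student* is outside it, in the matrix VP.
QR within a single clause is free, so the lower quantifier may take scope over the higher one.
So *every student* > *three diplomats* is among the available readings.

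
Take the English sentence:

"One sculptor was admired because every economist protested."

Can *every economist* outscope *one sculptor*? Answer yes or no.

*every economist* occurs within the adjunct clause *because every economist protested*.
Since the clause is an adjunct (not a complement), the Adjunct Condition blocks QR across its edge.
So *every economist* cannot raise to a position above *one sculptor*.

No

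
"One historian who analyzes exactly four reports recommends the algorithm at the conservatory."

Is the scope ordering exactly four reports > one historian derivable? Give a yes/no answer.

No

*exactly four reports* sits inside the relative clause *who analyzes exactly four reports*.
Quantifiers inside a relative clause are trapped there; the RC boundary blocks QR.
There is no licit LF on which *exactly four reports* c-commands *one historian*.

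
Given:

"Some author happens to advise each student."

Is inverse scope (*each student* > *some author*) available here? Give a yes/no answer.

Yes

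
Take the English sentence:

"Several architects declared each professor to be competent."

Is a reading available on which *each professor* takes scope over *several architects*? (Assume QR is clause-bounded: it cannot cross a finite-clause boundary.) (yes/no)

*each professor* is an ECM subject; ECM complements are not islands, and the embedded quantifier may take matrix scope.
With no island boundary between them, the object can take inverse scope over the subject via ordinary QR within the clause.

Yes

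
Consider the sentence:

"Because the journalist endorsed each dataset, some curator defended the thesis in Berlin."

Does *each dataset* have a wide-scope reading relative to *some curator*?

*each dataset* is embedded in the adjunct clause *because the journalist endorsed each dataset*.
Scope out of an adjunct clause is unavailable: QR respects the adjunct-island constraint.
There is no licit LF on which *each dataset* c-commands *some curator*.

No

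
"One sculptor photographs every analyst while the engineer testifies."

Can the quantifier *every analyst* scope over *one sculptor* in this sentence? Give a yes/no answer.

Although there is an adjunct clause, *every analyst* is in the main clause, not inside the adjunct.
With no island boundary between them, the object can take inverse scope over the subject via ordinary QR within the clause.

Yes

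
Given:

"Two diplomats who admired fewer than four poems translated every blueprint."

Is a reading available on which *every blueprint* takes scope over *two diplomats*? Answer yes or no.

Yes

The RC *who admired fewer than four poems* is an island, but *every blueprint* is not inside it — it is the matrix object, a clausemate of *two diplomats*.
Since no island is crossed, the inverse ordering is licensed alongside surface scope.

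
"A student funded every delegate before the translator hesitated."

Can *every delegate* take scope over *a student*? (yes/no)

Yes

The adjunct island is irrelevant here — *every delegate* and *a student* are both in the matrix clause.
With no island boundary between them, the object can take inverse scope over the subject via ordinary QR within the clause.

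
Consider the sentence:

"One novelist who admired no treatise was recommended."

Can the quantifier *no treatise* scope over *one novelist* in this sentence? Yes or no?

No

The target quantifier *no treatise* is part of the relative clause *who admired no treatise*.
Relative clauses are scope islands: a quantifier cannot QR out of a relative clause to take scope in the matrix clause.
The inverse ordering *no treatise* > *one novelist* is therefore underivable.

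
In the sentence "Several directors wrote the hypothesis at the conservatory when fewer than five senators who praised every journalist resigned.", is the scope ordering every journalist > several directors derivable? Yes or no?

Structurally, *every journalist* is inside the relative clause *who praised every journalist*, which is itself inside the adjunct *when fewer than five senators who praised every journalist resigned*.
Even if one barrier were somehow void, the other would still block QR.
*every journalist* is confined to the island and cannot take scope over *several directors*.

No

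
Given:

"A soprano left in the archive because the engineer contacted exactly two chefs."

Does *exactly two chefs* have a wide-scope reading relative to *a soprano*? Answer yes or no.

*exactly two chefs* occurs within the adjunct clause *because the engineer contacted exactly two chefs*.
Scope out of an adjunct clause is unavailable: QR respects the adjunct-island constraint.
*exactly two chefs* > *a soprano* would require crossing that boundary, which is illicit.

No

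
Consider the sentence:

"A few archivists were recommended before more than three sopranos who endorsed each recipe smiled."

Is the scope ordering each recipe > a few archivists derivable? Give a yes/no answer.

No

*each recipe* occurs within the relative clause *who endorsed each recipe*, which is itself inside the adjunct *before more than three sopranos who endorsed each recipe smiled*.
Even if one barrier were somehow void, the other would still block QR.
So the wide-scope reading for *each recipe* is blocked.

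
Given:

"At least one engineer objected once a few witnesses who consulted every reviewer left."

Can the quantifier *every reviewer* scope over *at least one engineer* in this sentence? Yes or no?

No

The DP *every reviewer* is contained in the relative clause *who consulted every reviewer*, which is itself inside the adjunct *once a few witnesses who consulted every reviewer left*.
The quantifier would have to escape first the RC and then the adjunct — two independent island violations.
There is no licit LF on which *every reviewer* c-commands *at least one engineer*.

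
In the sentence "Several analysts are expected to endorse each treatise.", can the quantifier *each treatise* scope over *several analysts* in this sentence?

The matrix predicate is a raising verb, whose infinitival complement is not a scope island — *each treatise* can QR into the matrix clause.
With no island boundary between them, the object can take inverse scope over the subject via ordinary QR within the clause.
So *each treatise* > *several analysts* is among the available readings.

Yes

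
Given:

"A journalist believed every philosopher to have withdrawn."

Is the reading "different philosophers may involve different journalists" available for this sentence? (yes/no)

Yes

This is the *every philosopher* > *a journalist* reading.
This is an ECM construction: *every philosopher* is the infinitival subject, Case-marked by the matrix verb, and the infinitive is transparent for QR.
Clause-internal QR can adjoin the lower DP above the subject, yielding the inverse reading.
The sentence is scopally ambiguous between *a journalist* > *every philosopher* and *every philosopher* > *a journalist*.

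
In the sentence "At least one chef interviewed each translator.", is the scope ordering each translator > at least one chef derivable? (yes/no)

Yes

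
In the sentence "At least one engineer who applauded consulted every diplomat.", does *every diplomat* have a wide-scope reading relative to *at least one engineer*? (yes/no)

Yes

*every diplomat* sits in the matrix clause, not in the relative clause on *at least one engineer*.
Since no island is crossed, the inverse ordering is licensed alongside surface scope.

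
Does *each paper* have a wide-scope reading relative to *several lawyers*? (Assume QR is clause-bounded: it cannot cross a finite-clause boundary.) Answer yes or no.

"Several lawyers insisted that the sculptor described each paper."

No

Structurally, *each paper* is inside the finite complement clause *that the sculptor described each paper*.
Finite CP is the ceiling for QR here, by assumption.
So *each paper* cannot raise high enough to outscope *several lawyers*; only the surface ordering *several lawyers* > *each paper* is available.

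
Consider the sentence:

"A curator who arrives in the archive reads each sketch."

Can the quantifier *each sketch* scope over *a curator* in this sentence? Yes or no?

The RC *who arrives in the archive* is an island, but *each sketch* is not inside it — it is the matrix object, a clausemate of *a curator*.
QR within a single clause is free, so the lower quantifier may take scope over the higher one.

Yes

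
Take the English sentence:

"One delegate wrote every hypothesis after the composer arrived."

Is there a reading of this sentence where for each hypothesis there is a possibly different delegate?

Yes

That reading corresponds to *every hypothesis* > *one delegate*.
*every hypothesis* is a matrix argument; the adjunct is an island but the target quantifier is outside it.
QR within a single clause is free, so the lower quantifier may take scope over the higher one.
The sentence is scopally ambiguous between *one delegate* > *every hypothesis* and *every hypothesis* > *one delegate*.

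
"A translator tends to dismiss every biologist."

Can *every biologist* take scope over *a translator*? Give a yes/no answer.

Yes

Infinitival complements of raising predicates do not block QR; *every biologist* and *a translator* are effectively clausemates.
No island intervenes, so both surface and inverse scope are derivable.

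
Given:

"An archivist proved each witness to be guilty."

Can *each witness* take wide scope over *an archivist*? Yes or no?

Yes

The ECM infinitive is scope-transparent — *each witness* is free to raise above *an archivist*.
Clause-internal QR can adjoin the lower DP above the subject, yielding the inverse reading.
Both orderings are possible: *an archivist* > *each witness* and *each witness* > *an archivist*.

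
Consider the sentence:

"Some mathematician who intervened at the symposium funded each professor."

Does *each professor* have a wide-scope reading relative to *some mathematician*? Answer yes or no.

Yes

*each professor* is a matrix argument; only *some mathematician* is modified by the relative clause *who intervened at the symposium*, so the RC island is irrelevant to the target quantifier.
Ordinary QR to a clause-peripheral position gives the wide-scope LF for the lower DP.
The sentence is scopally ambiguous between *some mathematician* > *each professor* and *each professor* > *some mathematician*.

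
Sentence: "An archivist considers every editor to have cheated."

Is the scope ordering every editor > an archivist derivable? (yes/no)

This is an ECM construction: *every editor* is the infinitival subject, Case-marked by the matrix verb, and the infinitive is transparent for QR.
Clause-internal QR can adjoin the lower DP above the subject, yielding the inverse reading.

Yes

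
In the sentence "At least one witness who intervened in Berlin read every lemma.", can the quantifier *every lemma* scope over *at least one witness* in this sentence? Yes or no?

Yes

The RC *who intervened in Berlin* is an island, but *every lemma* is not inside it — it is the matrix object, a clausemate of *at least one witness*.
Since no island is crossed, the inverse ordering is licensed alongside surface scope.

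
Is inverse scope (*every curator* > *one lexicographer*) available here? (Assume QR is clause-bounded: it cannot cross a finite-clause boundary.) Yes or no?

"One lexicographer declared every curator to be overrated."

Yes

ECM infinitives lack a CP barrier, so *every curator* can QR over the matrix subject *one lexicographer*.
Nothing blocks QR of the lower DP to a position above the higher one, so inverse scope is available.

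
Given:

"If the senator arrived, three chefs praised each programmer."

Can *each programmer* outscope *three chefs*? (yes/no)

Yes

Although there is an adjunct clause, *each programmer* is in the main clause, not inside the adjunct.
With no island boundary between them, the object can take inverse scope over the subject via ordinary QR within the clause.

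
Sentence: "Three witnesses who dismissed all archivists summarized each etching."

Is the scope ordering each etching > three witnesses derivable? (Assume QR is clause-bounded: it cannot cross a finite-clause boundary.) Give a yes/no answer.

Although the sentence contains a relative clause (*who dismissed all archivists*), *each etching* is outside it, in the matrix VP.
Clause-internal QR can adjoin the lower DP above the subject, yielding the inverse reading.
So *each etching* > *three witnesses* is among the available readings.

Yes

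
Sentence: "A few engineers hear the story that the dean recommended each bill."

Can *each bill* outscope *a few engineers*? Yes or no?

No

The DP *each bill* is contained in the complex NP *the story that the dean recommended each bill*.
Since the clause is the complement of a nominal head, the CNPC blocks scope extraction.
There is no licit LF on which *each bill* c-commands *a few engineers*.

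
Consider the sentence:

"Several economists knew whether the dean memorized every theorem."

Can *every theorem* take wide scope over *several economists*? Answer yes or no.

No

*every theorem* occurs within the embedded question *whether the dean memorized every theorem*.
Embedded questions are wh-islands: a quantifier inside an indirect question cannot QR into the matrix clause.
There is no licit LF on which *every theorem* c-commands *several economists*.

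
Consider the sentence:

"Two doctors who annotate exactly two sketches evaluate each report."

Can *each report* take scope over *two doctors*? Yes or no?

The RC *who annotate exactly two sketches* is an island, but *each report* is not inside it — it is the matrix object, a clausemate of *two doctors*.
No island intervenes, so both surface and inverse scope are derivable.
The sentence is scopally ambiguous between *two doctors* > *each report* and *each report* > *two doctors*.

Yes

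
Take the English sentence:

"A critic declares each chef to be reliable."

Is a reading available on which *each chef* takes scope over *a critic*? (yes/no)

Yes

ECM infinitives lack a CP barrier, so *each chef* can QR over the matrix subject *a critic*.
Nothing blocks QR of the lower DP to a position above the higher one, so inverse scope is available.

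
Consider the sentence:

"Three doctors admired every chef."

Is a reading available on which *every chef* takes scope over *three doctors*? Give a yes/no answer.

Yes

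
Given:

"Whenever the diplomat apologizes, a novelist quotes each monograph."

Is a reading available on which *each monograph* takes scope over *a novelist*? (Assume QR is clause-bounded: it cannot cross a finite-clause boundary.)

The adjunct clause does not contain *each monograph*, which is the matrix object.
With no island boundary between them, the object can take inverse scope over the subject via ordinary QR within the clause.
So *each monograph* > *a novelist* is among the available readings.

Yes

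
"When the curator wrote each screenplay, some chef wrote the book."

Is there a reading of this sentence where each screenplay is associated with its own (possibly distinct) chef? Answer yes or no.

The described interpretation is the *each screenplay* > *some chef* scoping.
The target quantifier *each screenplay* is part of the adjunct clause *when the curator wrote each screenplay*.
Since the clause is an adjunct (not a complement), the Adjunct Condition blocks QR across its edge.
*each screenplay* > *some chef* would require crossing that boundary, which is illicit.

No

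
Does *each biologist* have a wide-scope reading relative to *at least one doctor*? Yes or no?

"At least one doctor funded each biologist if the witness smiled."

Yes

Neither queried DP is inside the adjunct, so the adjunct-island constraint does not apply.
QR within a single clause is free, so the lower quantifier may take scope over the higher one.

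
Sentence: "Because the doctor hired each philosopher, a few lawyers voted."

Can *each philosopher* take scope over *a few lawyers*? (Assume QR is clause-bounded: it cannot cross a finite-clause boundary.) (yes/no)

Structurally, *each philosopher* is inside the adjunct clause *because the doctor hired each philosopher*.
Since the clause is an adjunct (not a complement), the Adjunct Condition blocks QR across its edge.
So the wide-scope reading for *each philosopher* is blocked.

No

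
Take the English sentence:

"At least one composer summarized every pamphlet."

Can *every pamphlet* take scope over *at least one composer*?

*every pamphlet* is the matrix object and *at least one composer* the matrix subject; the two are clausemates.
Nothing blocks QR of the lower DP to a position above the higher one, so inverse scope is available.

Yes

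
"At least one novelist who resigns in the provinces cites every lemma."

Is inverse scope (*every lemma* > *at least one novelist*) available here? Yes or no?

Yes

Although the sentence contains a relative clause (*who resigns in the provinces*), *every lemma* is outside it, in the matrix VP.
Clause-internal QR can adjoin the lower DP above the subject, yielding the inverse reading.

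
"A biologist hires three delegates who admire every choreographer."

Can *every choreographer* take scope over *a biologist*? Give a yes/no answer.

*every choreographer* is embedded in the relative clause *who admire every choreographer* modifying *three delegates*.
Relative clauses block scope extraction: QR cannot target a position outside the modified NP.
Hence only narrow scope for *every choreographer* (under *a biologist*) survives.
(Only the surface reading survives: one fixed biologist with respect to all the relevant choreographers.)

No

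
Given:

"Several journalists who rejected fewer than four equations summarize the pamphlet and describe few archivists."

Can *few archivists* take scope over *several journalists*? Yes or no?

No

The DP *few archivists* is contained in one conjunct of the coordinate structure (*describe few archivists*).
Asymmetric QR out of one conjunct violates the Coordinate Structure Constraint.
*few archivists* is confined to the island and cannot take scope over *several journalists*.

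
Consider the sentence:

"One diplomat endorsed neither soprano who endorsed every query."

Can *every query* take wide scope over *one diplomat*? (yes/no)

No

*every query* occurs within the relative clause *who endorsed every query* modifying *neither soprano*.
A relative clause is a scope island — quantifier raising cannot cross its boundary.
*every query* > *one diplomat* would require crossing that boundary, which is illicit.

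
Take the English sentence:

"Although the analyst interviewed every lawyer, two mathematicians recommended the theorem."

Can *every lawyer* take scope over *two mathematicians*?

*every lawyer* is embedded in the adjunct clause *although the analyst interviewed every lawyer*.
Adverbial clauses are not L-marked, so they are barriers for QR — the quantifier cannot escape the adjunct.
*every lawyer* is confined to the island and cannot take scope over *two mathematicians*.

No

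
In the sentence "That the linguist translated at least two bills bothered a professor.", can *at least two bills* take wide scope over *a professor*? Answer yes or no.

No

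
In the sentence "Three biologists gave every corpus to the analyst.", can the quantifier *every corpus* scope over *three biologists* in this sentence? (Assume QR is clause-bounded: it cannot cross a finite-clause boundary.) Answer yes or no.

Yes

*every corpus* and *three biologists* are in the same minimal clause.
Ordinary QR to a clause-peripheral position gives the wide-scope LF for the lower DP.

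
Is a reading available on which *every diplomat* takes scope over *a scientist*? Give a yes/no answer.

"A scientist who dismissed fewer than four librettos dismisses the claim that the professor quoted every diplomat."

No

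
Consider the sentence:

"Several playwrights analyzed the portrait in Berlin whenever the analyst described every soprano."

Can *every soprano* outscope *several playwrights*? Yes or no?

Structurally, *every soprano* is inside the adjunct clause *whenever the analyst described every soprano*.
Scope out of an adjunct clause is unavailable: QR respects the adjunct-island constraint.
So *every soprano* cannot raise to a position above *several playwrights*.

No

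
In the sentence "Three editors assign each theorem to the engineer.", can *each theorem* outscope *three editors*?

*each theorem* is the matrix object and *three editors* the matrix subject; the two are clausemates.
Nothing blocks QR of the lower DP to a position above the higher one, so inverse scope is available.
The sentence is scopally ambiguous between *three editors* > *each theorem* and *each theorem* > *three editors*.

Yes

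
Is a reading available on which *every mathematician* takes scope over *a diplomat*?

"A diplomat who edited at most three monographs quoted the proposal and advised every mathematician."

No

*every mathematician* sits inside one conjunct of the coordinate structure (*advised every mathematician*).
Asymmetric QR out of one conjunct violates the Coordinate Structure Constraint.
So *every mathematician* cannot raise to a position above *a diplomat*.
(Only the surface reading survives: one fixed diplomat with respect to all the relevant mathematicians.)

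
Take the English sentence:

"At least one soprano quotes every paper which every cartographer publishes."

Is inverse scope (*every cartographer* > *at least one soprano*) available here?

The DP *every cartographer* is contained in the relative clause *which every cartographer publishes* modifying *every paper*.
A relative clause is a scope island — quantifier raising cannot cross its boundary.
The inverse ordering *every cartographer* > *at least one soprano* is therefore underivable.

No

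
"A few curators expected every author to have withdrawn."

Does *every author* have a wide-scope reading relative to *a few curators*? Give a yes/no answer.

Yes

ECM infinitives lack a CP barrier, so *every author* can QR over the matrix subject *a few curators*.
With no island boundary between them, the object can take inverse scope over the subject via ordinary QR within the clause.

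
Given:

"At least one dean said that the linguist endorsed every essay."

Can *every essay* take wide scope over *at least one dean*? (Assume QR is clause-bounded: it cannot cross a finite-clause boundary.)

Structurally, *every essay* is inside the finite complement clause *that the linguist endorsed every essay*.
With QR restricted to its own tensed clause, the embedded quantifier cannot reach a matrix scope position.
There is no licit LF on which *every essay* c-commands *at least one dean*.

No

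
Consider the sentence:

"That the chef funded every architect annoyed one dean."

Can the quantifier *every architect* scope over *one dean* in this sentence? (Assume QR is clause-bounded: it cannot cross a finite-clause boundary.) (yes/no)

Structurally, *every architect* is inside the sentential subject *that the chef funded every architect*.
The Sentential Subject Constraint rules out raising the quantifier out of the that-clause subject.
*every architect* is confined to the island and cannot take scope over *one dean*.

No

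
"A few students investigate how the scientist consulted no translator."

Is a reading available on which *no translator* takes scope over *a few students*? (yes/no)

*no translator* occurs within the embedded question *how the scientist consulted no translator*.
An indirect question is a wh-island; the filled [Spec,CP] blocks QR across the CP edge.
There is no licit LF on which *no translator* c-commands *a few students*.

No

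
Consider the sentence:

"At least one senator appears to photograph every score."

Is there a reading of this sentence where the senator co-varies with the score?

Yes

That reading corresponds to *every score* > *at least one senator*.
The matrix predicate is a raising verb, whose infinitival complement is not a scope island — *every score* can QR into the matrix clause.
Ordinary QR to a clause-peripheral position gives the wide-scope LF for the lower DP.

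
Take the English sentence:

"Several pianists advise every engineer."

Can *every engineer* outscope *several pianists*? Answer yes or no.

Yes

*several pianists* and *every engineer* are co-arguments of the matrix verb, with nothing but a clause-internal boundary between them.
With no island boundary between them, the object can take inverse scope over the subject via ordinary QR within the clause.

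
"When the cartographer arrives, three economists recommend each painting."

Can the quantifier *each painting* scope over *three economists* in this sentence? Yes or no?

*each painting* is a matrix argument; the adjunct is an island but the target quantifier is outside it.
No island intervenes, so both surface and inverse scope are derivable.

Yes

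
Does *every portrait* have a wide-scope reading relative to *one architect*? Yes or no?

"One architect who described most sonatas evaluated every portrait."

*every portrait* sits in the matrix clause, not in the relative clause on *one architect*.
Nothing blocks QR of the lower DP to a position above the higher one, so inverse scope is available.

Yes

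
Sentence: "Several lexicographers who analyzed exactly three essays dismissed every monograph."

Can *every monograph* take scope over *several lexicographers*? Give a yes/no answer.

Although the sentence contains a relative clause (*who analyzed exactly three essays*), *every monograph* is outside it, in the matrix VP.
Since no island is crossed, the inverse ordering is licensed alongside surface scope.
Both orderings are possible: *several lexicographers* > *every monograph* and *every monograph* > *several lexicographers*.

Yes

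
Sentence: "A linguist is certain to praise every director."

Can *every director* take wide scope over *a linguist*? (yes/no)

Yes

Infinitival complements of raising predicates do not block QR; *every director* and *a linguist* are effectively clausemates.
Since no island is crossed, the inverse ordering is licensed alongside surface scope.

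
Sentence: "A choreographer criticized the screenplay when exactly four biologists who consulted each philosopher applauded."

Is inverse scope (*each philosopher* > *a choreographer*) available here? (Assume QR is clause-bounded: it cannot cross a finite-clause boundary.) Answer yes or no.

No

Structurally, *each philosopher* is inside the relative clause *who consulted each philosopher*, which is itself inside the adjunct *when exactly four biologists who consulted each philosopher applauded*.
The quantifier would have to escape first the RC and then the adjunct — two independent island violations.
The inverse ordering *each philosopher* > *a choreographer* is therefore underivable.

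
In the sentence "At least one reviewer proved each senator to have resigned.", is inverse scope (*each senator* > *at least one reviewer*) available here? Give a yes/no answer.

Yes

*each senator* is an ECM subject; ECM complements are not islands, and the embedded quantifier may take matrix scope.
Since no island is crossed, the inverse ordering is licensed alongside surface scope.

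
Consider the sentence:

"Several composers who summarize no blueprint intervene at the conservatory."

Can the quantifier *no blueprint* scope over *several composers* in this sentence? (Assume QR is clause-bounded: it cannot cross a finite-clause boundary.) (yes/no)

*no blueprint* sits inside the relative clause *who summarize no blueprint*.
Relative clauses are scope islands: a quantifier cannot QR out of a relative clause to take scope in the matrix clause.
So *no blueprint* cannot raise high enough to outscope *several composers*; only the surface ordering *several composers* > *no blueprint* is available.

No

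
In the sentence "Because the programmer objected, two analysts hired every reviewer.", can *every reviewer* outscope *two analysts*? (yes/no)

*every reviewer* is a matrix argument; the adjunct is an island but the target quantifier is outside it.
Clause-internal QR can adjoin the lower DP above the subject, yielding the inverse reading.
Both orderings are possible: *two analysts* > *every reviewer* and *every reviewer* > *two analysts*.

Yes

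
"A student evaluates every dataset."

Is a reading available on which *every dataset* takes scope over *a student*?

Yes

*every dataset* and *a student* are in the same minimal clause.
Since no island is crossed, the inverse ordering is licensed alongside surface scope.
So *every dataset* > *a student* is among the available readings.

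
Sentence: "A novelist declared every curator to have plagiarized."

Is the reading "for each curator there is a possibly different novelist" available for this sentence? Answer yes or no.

The described interpretation is the *every curator* > *a novelist* scoping.
The ECM infinitive is scope-transparent — *every curator* is free to raise above *a novelist*.
No island intervenes, so both surface and inverse scope are derivable.

Yes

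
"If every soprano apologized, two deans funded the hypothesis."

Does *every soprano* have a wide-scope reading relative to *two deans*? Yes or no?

The DP *every soprano* is contained in the adjunct clause *if every soprano apologized*.
Adverbial clauses are not L-marked, so they are barriers for QR — the quantifier cannot escape the adjunct.
*every soprano* is confined to the island and cannot take scope over *two deans*.

No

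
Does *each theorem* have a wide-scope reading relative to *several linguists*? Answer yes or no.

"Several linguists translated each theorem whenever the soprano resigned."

Yes

The adjunct clause does not contain *each theorem*, which is the matrix object.
QR within a single clause is free, so the lower quantifier may take scope over the higher one.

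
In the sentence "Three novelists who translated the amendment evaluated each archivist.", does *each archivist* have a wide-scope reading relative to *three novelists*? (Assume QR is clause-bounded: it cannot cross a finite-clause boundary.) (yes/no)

Yes

*each archivist* is a matrix argument; only *three novelists* is modified by the relative clause *who translated the amendment*, so the RC island is irrelevant to the target quantifier.
Nothing blocks QR of the lower DP to a position above the higher one, so inverse scope is available.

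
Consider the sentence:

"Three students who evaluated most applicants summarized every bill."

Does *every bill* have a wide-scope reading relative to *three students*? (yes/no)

Yes

The RC *who evaluated most applicants* is an island, but *every bill* is not inside it — it is the matrix object, a clausemate of *three students*.
With no island boundary between them, the object can take inverse scope over the subject via ordinary QR within the clause.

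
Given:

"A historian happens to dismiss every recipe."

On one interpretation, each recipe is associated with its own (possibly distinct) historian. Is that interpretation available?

Yes

That reading corresponds to *every recipe* > *a historian*.
*every recipe* is inside a raising infinitive, which is transparent to QR (no CP barrier), so it behaves as a matrix argument.
QR within a single clause is free, so the lower quantifier may take scope over the higher one.
Both orderings are possible: *a historian* > *every recipe* and *every recipe* > *a historian*.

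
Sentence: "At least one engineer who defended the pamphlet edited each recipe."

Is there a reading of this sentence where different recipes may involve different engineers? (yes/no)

Yes

That reading corresponds to *each recipe* > *at least one engineer*.
The RC *who defended the pamphlet* is an island, but *each recipe* is not inside it — it is the matrix object, a clausemate of *at least one engineer*.
Since no island is crossed, the inverse ordering is licensed alongside surface scope.
So *each recipe* > *at least one engineer* is among the available readings.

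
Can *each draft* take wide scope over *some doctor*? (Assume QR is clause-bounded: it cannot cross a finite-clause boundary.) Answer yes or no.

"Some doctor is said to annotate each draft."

Yes

Raising constructions are monoclausal for scope purposes; *each draft* is not separated from *some doctor* by any island.
Ordinary QR to a clause-peripheral position gives the wide-scope LF for the lower DP.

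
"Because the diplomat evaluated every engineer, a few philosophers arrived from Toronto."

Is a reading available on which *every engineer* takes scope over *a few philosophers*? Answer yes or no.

Structurally, *every engineer* is inside the adjunct clause *because the diplomat evaluated every engineer*.
Adjunct clauses are scope islands: a quantifier inside an adjunct cannot raise into the matrix clause.
*every engineer* is confined to the island and cannot take scope over *a few philosophers*.

No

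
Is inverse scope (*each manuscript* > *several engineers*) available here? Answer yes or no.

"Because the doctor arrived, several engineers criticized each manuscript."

Yes

Although there is an adjunct clause, *each manuscript* is in the main clause, not inside the adjunct.
QR within a single clause is free, so the lower quantifier may take scope over the higher one.
The sentence is scopally ambiguous between *several engineers* > *each manuscript* and *each manuscript* > *several engineers*.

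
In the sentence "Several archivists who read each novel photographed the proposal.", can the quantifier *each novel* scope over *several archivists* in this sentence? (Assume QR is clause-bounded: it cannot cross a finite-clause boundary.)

The target quantifier *each novel* is part of the relative clause *who read each novel*.
QR out of a relative clause is ruled out by the relative-clause island constraint.
Hence only narrow scope for *each novel* (under *several archivists*) survives.

No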